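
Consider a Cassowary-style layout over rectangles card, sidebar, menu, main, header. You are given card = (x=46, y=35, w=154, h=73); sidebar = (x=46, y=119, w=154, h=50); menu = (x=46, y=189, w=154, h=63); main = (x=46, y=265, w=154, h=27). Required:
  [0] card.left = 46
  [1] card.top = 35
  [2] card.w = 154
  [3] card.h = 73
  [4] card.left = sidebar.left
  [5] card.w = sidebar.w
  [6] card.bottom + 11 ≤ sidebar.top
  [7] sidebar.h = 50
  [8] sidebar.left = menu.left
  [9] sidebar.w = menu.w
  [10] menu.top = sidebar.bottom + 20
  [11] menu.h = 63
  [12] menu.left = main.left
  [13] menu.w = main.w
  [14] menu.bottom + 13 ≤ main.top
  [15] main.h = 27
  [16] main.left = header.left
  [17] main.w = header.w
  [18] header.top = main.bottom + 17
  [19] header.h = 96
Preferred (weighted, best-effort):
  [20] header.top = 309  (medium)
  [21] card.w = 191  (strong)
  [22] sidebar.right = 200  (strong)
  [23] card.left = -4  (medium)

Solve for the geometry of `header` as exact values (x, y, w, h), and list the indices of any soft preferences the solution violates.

header = (x=46, y=309, w=154, h=96)
violated soft preferences: 21, 23

1. header.x = 46  [main.left = header.left]
2. header.w = 154  [main.w = header.w]
3. header.y = 309  [header.top = main.bottom + 17]
4. header.h = 96  [header.h = 96]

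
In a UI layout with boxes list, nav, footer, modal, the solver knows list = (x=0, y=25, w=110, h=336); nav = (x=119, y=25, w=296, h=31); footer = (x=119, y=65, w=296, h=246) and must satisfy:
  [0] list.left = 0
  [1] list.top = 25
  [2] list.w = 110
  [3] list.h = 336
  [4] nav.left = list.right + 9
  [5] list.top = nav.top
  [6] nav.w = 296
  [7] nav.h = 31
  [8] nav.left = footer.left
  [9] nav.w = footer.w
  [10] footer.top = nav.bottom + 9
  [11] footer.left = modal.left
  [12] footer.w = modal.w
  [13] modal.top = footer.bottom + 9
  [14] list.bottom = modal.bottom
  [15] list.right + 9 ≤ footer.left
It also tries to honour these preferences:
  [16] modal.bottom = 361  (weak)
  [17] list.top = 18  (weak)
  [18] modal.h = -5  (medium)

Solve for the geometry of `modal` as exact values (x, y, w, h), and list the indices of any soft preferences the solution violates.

modal = (x=119, y=320, w=296, h=41)
violated soft preferences: 17, 18

1. modal.x = 119  [footer.left = modal.left]
2. modal.w = 296  [footer.w = modal.w]
3. modal.y = 320  [modal.top = footer.bottom + 9]
4. modal.h = 41  [list.bottom = modal.bottom]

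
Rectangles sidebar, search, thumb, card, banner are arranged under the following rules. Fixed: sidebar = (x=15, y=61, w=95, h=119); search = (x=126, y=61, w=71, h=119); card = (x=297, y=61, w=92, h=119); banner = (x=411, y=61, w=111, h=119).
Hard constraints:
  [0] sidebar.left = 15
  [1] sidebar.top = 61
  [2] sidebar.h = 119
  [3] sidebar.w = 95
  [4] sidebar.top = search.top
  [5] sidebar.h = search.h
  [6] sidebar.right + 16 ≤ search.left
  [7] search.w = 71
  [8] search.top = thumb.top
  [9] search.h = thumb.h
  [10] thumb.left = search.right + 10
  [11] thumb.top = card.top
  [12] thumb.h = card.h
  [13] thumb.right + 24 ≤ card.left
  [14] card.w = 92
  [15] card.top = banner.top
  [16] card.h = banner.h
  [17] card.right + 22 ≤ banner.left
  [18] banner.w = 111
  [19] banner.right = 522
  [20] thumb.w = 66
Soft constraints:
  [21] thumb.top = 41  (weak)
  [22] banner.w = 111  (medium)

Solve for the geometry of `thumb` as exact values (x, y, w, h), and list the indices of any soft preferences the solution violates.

thumb = (x=207, y=61, w=66, h=119)
violated soft preferences: 21

1. thumb.y = 61  [search.top = thumb.top]
2. thumb.h = 119  [search.h = thumb.h]
3. thumb.x = 207  [thumb.left = search.right + 10]
4. thumb.w = 66  [thumb.w = 66]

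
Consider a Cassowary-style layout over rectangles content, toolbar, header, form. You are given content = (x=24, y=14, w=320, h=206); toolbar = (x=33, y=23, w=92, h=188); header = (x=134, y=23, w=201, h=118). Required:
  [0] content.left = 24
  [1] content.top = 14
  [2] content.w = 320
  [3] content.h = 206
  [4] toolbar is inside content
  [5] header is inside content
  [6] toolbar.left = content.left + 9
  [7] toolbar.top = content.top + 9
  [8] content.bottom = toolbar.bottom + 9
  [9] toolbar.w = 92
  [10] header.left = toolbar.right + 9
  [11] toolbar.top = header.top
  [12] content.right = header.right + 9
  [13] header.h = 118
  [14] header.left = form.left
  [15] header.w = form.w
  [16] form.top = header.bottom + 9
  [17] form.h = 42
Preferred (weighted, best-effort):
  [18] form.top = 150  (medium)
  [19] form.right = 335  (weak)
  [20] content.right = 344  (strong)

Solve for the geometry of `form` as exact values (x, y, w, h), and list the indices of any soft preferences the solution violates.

1. form.x = 134  [header.left = form.left]
2. form.w = 201  [header.w = form.w]
3. form.y = 150  [form.top = header.bottom + 9]
4. form.h = 42  [form.h = 42]

form = (x=134, y=150, w=201, h=42)
violated soft preferences: none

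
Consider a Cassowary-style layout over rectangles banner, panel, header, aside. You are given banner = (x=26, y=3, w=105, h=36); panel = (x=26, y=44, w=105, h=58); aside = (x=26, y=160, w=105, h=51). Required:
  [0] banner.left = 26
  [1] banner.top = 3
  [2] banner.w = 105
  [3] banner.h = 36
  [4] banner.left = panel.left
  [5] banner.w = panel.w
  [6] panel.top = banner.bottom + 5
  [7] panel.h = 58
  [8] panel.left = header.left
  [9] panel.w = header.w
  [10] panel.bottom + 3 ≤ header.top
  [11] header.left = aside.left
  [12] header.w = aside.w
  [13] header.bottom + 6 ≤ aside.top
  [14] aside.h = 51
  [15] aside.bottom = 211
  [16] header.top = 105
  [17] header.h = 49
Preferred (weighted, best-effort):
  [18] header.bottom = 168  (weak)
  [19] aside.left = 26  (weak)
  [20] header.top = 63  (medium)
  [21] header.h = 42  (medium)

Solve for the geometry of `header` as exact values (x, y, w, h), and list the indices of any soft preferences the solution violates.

1. header.x = 26  [panel.left = header.left]
2. header.w = 105  [panel.w = header.w]
3. header.y = 105  [header.top = 105]
4. header.h = 49  [header.h = 49]

header = (x=26, y=105, w=105, h=49)
violated soft preferences: 18, 20, 21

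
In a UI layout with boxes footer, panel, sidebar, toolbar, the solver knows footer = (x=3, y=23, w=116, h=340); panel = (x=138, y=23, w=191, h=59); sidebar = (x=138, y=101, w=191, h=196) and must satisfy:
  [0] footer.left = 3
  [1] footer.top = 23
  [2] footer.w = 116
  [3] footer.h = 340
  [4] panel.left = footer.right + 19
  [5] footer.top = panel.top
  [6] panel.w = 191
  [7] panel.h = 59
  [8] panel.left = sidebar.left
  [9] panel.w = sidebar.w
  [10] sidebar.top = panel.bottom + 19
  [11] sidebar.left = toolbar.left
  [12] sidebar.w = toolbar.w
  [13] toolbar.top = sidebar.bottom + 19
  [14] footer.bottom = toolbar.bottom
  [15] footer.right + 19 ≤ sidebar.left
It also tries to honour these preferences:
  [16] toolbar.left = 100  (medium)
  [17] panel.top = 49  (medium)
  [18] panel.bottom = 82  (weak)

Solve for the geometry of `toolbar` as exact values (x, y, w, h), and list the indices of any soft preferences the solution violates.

1. toolbar.x = 138  [sidebar.left = toolbar.left]
2. toolbar.w = 191  [sidebar.w = toolbar.w]
3. toolbar.y = 316  [toolbar.top = sidebar.bottom + 19]
4. toolbar.h = 47  [footer.bottom = toolbar.bottom]

toolbar = (x=138, y=316, w=191, h=47)
violated soft preferences: 16, 17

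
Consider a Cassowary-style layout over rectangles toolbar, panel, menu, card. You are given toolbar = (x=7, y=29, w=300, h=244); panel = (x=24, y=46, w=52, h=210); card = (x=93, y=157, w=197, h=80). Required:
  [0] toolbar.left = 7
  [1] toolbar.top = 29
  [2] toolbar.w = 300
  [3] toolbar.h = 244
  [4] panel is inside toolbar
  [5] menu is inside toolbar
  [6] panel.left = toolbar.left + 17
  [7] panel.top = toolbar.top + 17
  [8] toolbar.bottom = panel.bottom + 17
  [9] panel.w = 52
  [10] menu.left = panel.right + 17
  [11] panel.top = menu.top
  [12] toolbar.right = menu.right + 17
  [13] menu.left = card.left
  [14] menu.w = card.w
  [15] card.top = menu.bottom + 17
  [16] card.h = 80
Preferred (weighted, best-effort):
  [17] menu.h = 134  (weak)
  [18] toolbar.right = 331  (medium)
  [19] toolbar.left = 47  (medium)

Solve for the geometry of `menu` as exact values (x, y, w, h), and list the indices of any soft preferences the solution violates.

menu = (x=93, y=46, w=197, h=94)
violated soft preferences: 17, 18, 19

1. menu.x = 93  [menu.left = panel.right + 17]
2. menu.y = 46  [panel.top = menu.top]
3. menu.w = 197  [toolbar.right = menu.right + 17]
4. menu.h = 94  [card.top = menu.bottom + 17]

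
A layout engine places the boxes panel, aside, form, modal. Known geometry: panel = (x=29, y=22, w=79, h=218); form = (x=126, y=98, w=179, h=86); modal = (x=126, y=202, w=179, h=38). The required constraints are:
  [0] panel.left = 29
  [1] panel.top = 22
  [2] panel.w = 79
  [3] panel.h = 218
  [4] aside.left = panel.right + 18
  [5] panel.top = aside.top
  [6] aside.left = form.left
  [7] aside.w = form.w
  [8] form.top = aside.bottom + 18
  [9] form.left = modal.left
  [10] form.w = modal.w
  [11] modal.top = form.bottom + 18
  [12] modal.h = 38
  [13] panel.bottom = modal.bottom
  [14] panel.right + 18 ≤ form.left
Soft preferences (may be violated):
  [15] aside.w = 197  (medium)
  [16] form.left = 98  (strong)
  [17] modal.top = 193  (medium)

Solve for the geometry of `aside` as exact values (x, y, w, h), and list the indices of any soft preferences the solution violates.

1. aside.x = 126  [aside.left = panel.right + 18]
2. aside.y = 22  [panel.top = aside.top]
3. aside.w = 179  [aside.w = form.w]
4. aside.h = 58  [form.top = aside.bottom + 18]

aside = (x=126, y=22, w=179, h=58)
violated soft preferences: 15, 16, 17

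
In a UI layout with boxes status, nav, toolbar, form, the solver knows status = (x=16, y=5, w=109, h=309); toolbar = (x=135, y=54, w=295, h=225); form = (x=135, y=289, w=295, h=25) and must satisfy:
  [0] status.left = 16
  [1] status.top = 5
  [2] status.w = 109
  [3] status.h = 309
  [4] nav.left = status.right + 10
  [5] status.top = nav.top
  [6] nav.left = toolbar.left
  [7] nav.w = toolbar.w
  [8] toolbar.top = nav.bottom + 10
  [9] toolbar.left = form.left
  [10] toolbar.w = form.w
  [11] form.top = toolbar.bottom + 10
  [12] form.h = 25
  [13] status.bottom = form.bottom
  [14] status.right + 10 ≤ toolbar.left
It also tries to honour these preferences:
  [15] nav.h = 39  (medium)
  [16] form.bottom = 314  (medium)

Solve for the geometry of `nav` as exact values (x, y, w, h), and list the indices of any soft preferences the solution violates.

1. nav.x = 135  [nav.left = status.right + 10]
2. nav.y = 5  [status.top = nav.top]
3. nav.w = 295  [nav.w = toolbar.w]
4. nav.h = 39  [toolbar.top = nav.bottom + 10]

nav = (x=135, y=5, w=295, h=39)
violated soft preferences: none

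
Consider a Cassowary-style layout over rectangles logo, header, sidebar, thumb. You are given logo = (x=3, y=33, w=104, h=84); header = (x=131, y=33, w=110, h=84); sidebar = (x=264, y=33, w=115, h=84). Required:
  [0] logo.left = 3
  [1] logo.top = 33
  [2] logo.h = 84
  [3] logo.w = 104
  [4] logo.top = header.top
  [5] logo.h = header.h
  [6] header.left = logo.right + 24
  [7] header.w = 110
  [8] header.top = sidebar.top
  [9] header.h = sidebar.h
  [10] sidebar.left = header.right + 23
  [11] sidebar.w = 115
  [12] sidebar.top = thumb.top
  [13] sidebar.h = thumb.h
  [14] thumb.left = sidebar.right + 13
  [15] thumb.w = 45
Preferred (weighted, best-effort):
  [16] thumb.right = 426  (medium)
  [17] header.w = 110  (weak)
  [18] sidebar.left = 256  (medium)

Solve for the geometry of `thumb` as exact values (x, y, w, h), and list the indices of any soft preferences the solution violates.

thumb = (x=392, y=33, w=45, h=84)
violated soft preferences: 16, 18

1. thumb.y = 33  [sidebar.top = thumb.top]
2. thumb.h = 84  [sidebar.h = thumb.h]
3. thumb.x = 392  [thumb.left = sidebar.right + 13]
4. thumb.w = 45  [thumb.w = 45]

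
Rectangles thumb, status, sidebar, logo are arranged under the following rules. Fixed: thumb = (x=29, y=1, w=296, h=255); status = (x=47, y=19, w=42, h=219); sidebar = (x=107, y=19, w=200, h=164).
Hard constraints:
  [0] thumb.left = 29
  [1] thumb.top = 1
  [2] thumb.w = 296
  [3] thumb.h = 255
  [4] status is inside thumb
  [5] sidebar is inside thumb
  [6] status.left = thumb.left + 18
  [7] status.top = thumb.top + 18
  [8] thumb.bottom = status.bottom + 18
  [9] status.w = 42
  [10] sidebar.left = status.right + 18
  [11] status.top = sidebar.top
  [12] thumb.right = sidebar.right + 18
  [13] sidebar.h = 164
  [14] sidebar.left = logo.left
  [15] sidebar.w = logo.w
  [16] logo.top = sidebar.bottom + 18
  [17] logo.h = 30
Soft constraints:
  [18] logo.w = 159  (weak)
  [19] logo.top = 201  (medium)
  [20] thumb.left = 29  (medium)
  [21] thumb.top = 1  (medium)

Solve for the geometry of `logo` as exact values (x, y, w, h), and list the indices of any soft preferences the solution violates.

logo = (x=107, y=201, w=200, h=30)
violated soft preferences: 18

1. logo.x = 107  [sidebar.left = logo.left]
2. logo.w = 200  [sidebar.w = logo.w]
3. logo.y = 201  [logo.top = sidebar.bottom + 18]
4. logo.h = 30  [logo.h = 30]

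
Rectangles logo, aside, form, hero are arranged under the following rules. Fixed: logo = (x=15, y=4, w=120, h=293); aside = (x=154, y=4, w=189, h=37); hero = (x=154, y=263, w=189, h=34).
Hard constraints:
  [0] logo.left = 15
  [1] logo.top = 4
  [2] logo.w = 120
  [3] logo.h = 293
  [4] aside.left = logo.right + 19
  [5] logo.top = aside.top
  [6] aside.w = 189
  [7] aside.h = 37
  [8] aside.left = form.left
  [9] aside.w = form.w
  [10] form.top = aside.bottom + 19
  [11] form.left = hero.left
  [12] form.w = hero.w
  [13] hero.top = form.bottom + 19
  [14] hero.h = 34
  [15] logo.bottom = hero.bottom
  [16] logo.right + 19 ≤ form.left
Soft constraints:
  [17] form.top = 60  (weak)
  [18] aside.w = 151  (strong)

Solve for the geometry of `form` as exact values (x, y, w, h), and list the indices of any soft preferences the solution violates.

form = (x=154, y=60, w=189, h=184)
violated soft preferences: 18

1. form.x = 154  [aside.left = form.left]
2. form.w = 189  [aside.w = form.w]
3. form.y = 60  [form.top = aside.bottom + 19]
4. form.h = 184  [hero.top = form.bottom + 19]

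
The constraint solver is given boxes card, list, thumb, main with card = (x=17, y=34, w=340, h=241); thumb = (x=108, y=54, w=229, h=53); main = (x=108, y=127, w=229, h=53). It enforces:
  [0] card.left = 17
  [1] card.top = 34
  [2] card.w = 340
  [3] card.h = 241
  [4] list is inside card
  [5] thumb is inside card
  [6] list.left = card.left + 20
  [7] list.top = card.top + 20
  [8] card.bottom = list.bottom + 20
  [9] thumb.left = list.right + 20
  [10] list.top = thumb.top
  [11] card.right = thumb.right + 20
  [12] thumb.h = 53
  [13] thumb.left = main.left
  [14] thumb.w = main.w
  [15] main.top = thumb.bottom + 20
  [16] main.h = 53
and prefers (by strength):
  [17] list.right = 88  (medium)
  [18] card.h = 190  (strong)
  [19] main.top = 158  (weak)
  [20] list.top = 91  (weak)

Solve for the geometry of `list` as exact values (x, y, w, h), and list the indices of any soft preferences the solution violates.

list = (x=37, y=54, w=51, h=201)
violated soft preferences: 18, 19, 20

1. list.x = 37  [list.left = card.left + 20]
2. list.y = 54  [list.top = card.top + 20]
3. list.h = 201  [card.bottom = list.bottom + 20]
4. list.w = 51  [thumb.left = list.right + 20]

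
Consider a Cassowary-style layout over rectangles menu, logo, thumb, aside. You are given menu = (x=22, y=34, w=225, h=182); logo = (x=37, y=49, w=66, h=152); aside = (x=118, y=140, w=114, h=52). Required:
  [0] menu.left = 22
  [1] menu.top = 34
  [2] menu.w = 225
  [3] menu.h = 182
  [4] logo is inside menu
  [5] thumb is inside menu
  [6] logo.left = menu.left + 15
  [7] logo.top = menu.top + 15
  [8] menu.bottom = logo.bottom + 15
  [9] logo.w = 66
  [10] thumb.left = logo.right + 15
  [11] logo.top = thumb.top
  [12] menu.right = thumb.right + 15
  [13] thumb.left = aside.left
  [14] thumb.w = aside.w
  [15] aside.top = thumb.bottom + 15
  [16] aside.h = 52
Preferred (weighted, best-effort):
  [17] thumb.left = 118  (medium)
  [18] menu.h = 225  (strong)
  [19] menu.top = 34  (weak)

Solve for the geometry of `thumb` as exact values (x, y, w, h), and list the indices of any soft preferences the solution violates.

thumb = (x=118, y=49, w=114, h=76)
violated soft preferences: 18

1. thumb.x = 118  [thumb.left = logo.right + 15]
2. thumb.y = 49  [logo.top = thumb.top]
3. thumb.w = 114  [menu.right = thumb.right + 15]
4. thumb.h = 76  [aside.top = thumb.bottom + 15]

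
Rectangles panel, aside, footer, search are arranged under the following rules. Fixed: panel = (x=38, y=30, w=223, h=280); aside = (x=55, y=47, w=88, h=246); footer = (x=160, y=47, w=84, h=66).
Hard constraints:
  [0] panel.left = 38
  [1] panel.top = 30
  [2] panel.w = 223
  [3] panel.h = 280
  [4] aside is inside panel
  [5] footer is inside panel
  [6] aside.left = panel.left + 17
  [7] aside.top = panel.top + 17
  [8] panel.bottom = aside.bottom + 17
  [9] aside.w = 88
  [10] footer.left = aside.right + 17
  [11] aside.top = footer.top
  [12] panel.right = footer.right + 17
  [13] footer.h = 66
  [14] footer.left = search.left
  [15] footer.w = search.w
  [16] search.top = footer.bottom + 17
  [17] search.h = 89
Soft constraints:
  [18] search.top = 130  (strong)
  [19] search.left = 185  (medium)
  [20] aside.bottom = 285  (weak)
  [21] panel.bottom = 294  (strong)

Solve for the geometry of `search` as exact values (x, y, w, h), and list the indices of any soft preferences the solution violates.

search = (x=160, y=130, w=84, h=89)
violated soft preferences: 19, 20, 21

1. search.x = 160  [footer.left = search.left]
2. search.w = 84  [footer.w = search.w]
3. search.y = 130  [search.top = footer.bottom + 17]
4. search.h = 89  [search.h = 89]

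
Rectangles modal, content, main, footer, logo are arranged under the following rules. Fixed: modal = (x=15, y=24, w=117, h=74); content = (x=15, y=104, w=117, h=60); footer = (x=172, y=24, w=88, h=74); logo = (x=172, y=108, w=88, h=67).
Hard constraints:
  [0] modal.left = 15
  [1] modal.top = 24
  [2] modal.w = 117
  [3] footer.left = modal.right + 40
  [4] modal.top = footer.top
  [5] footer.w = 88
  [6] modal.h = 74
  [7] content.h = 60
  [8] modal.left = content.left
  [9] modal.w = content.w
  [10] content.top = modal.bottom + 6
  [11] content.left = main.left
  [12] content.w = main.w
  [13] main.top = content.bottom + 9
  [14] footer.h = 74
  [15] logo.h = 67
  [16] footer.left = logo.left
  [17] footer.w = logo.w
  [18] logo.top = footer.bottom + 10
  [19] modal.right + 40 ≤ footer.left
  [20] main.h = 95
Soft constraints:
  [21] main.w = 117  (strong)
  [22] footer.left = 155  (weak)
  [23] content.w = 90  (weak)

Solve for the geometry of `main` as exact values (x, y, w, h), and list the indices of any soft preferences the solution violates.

1. main.x = 15  [content.left = main.left]
2. main.w = 117  [content.w = main.w]
3. main.y = 173  [main.top = content.bottom + 9]
4. main.h = 95  [main.h = 95]

main = (x=15, y=173, w=117, h=95)
violated soft preferences: 22, 23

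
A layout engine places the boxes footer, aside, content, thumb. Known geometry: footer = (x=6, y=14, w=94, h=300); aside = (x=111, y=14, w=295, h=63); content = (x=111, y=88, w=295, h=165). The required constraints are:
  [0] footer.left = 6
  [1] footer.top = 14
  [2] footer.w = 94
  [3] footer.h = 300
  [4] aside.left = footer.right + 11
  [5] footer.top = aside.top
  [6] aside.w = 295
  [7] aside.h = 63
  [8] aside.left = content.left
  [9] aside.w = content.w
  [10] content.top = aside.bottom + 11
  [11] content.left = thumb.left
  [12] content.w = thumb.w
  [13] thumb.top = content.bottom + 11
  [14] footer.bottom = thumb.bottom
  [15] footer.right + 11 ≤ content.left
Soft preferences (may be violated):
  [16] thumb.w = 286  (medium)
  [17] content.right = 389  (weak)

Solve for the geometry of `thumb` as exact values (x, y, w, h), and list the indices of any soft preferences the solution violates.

1. thumb.x = 111  [content.left = thumb.left]
2. thumb.w = 295  [content.w = thumb.w]
3. thumb.y = 264  [thumb.top = content.bottom + 11]
4. thumb.h = 50  [footer.bottom = thumb.bottom]

thumb = (x=111, y=264, w=295, h=50)
violated soft preferences: 16, 17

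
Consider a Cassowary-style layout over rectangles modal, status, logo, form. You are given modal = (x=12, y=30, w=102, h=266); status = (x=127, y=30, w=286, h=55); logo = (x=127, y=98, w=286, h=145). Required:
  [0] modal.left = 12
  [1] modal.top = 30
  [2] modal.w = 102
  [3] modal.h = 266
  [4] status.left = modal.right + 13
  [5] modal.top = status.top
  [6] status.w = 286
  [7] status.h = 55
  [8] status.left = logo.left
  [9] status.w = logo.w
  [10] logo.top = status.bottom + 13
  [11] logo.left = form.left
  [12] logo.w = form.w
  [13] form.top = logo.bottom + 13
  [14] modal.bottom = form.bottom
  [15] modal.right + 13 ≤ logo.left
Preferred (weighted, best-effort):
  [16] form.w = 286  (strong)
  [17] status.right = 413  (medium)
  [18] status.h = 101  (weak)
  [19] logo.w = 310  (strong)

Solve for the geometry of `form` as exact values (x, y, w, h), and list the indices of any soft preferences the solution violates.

form = (x=127, y=256, w=286, h=40)
violated soft preferences: 18, 19

1. form.x = 127  [logo.left = form.left]
2. form.w = 286  [logo.w = form.w]
3. form.y = 256  [form.top = logo.bottom + 13]
4. form.h = 40  [modal.bottom = form.bottom]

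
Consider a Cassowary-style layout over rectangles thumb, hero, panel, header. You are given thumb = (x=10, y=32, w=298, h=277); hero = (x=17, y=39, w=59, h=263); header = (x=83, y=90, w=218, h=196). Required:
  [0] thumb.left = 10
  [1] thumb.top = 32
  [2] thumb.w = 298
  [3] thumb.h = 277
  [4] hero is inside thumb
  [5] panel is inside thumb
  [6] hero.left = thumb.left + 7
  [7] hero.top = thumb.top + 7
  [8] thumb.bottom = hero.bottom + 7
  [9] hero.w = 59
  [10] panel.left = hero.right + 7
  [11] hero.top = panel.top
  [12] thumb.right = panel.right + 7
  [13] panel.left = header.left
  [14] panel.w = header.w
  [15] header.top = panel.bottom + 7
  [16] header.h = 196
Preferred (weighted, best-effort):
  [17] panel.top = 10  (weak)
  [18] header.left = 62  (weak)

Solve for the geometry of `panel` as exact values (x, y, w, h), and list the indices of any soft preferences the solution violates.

1. panel.x = 83  [panel.left = hero.right + 7]
2. panel.y = 39  [hero.top = panel.top]
3. panel.w = 218  [thumb.right = panel.right + 7]
4. panel.h = 44  [header.top = panel.bottom + 7]

panel = (x=83, y=39, w=218, h=44)
violated soft preferences: 17, 18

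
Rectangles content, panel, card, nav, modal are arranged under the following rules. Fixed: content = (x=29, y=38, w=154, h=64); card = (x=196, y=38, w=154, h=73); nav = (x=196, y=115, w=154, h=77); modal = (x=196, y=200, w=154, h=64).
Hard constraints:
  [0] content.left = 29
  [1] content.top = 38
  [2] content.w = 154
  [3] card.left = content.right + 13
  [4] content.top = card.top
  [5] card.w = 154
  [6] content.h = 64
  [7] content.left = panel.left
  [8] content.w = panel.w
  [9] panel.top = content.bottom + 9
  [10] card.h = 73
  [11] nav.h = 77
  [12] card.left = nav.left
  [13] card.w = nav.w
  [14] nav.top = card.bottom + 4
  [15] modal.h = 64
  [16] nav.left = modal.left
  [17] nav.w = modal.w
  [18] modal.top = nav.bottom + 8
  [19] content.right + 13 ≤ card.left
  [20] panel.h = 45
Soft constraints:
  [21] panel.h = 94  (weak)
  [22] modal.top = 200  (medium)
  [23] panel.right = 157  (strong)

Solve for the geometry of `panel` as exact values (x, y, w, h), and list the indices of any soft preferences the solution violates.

1. panel.x = 29  [content.left = panel.left]
2. panel.w = 154  [content.w = panel.w]
3. panel.y = 111  [panel.top = content.bottom + 9]
4. panel.h = 45  [panel.h = 45]

panel = (x=29, y=111, w=154, h=45)
violated soft preferences: 21, 23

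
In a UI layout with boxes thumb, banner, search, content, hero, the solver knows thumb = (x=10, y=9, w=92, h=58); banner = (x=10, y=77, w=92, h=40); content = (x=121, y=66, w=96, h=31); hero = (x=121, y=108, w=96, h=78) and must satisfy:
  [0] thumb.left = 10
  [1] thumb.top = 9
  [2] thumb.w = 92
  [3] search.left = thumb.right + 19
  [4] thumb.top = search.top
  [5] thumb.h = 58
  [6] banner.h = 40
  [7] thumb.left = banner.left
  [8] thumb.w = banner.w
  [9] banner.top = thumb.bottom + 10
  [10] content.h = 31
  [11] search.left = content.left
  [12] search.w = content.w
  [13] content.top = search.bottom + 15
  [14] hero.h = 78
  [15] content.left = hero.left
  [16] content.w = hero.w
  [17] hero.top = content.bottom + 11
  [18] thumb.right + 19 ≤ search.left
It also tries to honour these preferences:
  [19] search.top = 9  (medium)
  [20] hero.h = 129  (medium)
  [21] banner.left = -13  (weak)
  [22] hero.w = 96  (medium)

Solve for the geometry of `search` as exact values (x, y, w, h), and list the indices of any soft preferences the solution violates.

1. search.x = 121  [search.left = thumb.right + 19]
2. search.y = 9  [thumb.top = search.top]
3. search.w = 96  [search.w = content.w]
4. search.h = 42  [content.top = search.bottom + 15]

search = (x=121, y=9, w=96, h=42)
violated soft preferences: 20, 21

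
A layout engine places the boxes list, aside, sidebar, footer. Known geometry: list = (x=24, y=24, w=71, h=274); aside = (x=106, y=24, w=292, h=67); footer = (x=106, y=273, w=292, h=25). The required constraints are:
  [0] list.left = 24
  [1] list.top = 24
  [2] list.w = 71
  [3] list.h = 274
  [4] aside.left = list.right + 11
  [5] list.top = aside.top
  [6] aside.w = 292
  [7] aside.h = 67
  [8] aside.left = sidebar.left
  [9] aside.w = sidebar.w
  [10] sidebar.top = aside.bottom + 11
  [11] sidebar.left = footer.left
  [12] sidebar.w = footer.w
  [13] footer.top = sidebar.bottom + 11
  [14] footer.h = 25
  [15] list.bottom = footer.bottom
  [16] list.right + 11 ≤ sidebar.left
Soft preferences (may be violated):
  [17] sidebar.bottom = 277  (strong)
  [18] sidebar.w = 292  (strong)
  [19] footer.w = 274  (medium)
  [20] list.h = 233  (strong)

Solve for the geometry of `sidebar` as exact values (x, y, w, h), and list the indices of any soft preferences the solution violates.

sidebar = (x=106, y=102, w=292, h=160)
violated soft preferences: 17, 19, 20

1. sidebar.x = 106  [aside.left = sidebar.left]
2. sidebar.w = 292  [aside.w = sidebar.w]
3. sidebar.y = 102  [sidebar.top = aside.bottom + 11]
4. sidebar.h = 160  [footer.top = sidebar.bottom + 11]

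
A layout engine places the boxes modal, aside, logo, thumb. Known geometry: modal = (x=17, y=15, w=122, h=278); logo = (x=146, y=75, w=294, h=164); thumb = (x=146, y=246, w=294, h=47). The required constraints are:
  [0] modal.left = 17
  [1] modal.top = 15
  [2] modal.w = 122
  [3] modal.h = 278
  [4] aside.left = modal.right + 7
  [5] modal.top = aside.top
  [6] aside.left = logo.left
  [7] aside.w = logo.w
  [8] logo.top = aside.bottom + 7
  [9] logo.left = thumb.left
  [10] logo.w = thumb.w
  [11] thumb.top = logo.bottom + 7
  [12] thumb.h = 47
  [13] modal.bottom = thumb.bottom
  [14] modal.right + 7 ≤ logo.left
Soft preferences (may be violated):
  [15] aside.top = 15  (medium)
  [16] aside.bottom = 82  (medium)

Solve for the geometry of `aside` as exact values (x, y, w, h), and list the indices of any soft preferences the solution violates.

1. aside.x = 146  [aside.left = modal.right + 7]
2. aside.y = 15  [modal.top = aside.top]
3. aside.w = 294  [aside.w = logo.w]
4. aside.h = 53  [logo.top = aside.bottom + 7]

aside = (x=146, y=15, w=294, h=53)
violated soft preferences: 16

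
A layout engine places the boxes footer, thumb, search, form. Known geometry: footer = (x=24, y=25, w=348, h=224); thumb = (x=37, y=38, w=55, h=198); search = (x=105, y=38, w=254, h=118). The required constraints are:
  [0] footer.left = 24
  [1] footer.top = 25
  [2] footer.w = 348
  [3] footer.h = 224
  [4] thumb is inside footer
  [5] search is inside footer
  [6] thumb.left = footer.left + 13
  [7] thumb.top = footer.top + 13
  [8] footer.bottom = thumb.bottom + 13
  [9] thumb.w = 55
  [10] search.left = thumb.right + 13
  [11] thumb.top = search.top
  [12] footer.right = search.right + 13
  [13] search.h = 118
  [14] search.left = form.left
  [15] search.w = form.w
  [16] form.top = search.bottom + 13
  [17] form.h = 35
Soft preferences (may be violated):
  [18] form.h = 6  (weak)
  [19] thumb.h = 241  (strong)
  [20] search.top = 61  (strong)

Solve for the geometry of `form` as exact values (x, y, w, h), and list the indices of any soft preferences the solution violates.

form = (x=105, y=169, w=254, h=35)
violated soft preferences: 18, 19, 20

1. form.x = 105  [search.left = form.left]
2. form.w = 254  [search.w = form.w]
3. form.y = 169  [form.top = search.bottom + 13]
4. form.h = 35  [form.h = 35]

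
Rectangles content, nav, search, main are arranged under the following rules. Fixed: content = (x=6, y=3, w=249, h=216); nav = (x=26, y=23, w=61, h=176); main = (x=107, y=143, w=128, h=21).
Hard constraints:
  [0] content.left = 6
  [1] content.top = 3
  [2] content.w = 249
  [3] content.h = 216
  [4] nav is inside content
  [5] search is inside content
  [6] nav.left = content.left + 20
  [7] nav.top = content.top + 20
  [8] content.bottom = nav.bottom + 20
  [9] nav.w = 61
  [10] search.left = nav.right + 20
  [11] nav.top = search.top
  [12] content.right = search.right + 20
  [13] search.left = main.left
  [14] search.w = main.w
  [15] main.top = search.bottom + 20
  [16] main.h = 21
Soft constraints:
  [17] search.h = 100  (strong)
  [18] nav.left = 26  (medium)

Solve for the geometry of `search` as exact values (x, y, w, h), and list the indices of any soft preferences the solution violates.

search = (x=107, y=23, w=128, h=100)
violated soft preferences: none

1. search.x = 107  [search.left = nav.right + 20]
2. search.y = 23  [nav.top = search.top]
3. search.w = 128  [content.right = search.right + 20]
4. search.h = 100  [main.top = search.bottom + 20]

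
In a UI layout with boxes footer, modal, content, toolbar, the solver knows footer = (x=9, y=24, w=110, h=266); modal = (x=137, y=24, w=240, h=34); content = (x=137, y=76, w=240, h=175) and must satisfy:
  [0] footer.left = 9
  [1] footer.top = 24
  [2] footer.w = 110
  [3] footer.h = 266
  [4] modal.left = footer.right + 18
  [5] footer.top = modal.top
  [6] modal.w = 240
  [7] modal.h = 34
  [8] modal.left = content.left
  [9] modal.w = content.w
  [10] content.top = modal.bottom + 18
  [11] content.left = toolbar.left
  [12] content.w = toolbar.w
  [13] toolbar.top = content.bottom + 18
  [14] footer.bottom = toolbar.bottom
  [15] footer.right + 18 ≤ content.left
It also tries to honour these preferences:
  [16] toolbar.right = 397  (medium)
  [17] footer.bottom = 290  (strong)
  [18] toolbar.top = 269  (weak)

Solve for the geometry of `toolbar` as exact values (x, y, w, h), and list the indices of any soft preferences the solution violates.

1. toolbar.x = 137  [content.left = toolbar.left]
2. toolbar.w = 240  [content.w = toolbar.w]
3. toolbar.y = 269  [toolbar.top = content.bottom + 18]
4. toolbar.h = 21  [footer.bottom = toolbar.bottom]

toolbar = (x=137, y=269, w=240, h=21)
violated soft preferences: 16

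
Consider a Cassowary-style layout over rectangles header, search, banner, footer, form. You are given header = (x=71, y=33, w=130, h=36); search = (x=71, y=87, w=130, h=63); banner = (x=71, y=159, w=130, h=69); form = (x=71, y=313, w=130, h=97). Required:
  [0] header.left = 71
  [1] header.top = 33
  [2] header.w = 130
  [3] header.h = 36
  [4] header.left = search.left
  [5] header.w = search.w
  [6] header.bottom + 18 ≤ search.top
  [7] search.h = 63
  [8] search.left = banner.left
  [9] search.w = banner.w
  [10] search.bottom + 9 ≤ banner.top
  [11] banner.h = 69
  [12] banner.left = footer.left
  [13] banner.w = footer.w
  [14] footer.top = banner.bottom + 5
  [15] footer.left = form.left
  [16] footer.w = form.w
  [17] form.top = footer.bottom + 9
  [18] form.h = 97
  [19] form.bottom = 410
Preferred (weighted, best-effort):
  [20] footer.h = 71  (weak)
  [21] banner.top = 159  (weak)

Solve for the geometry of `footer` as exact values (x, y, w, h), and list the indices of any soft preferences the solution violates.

footer = (x=71, y=233, w=130, h=71)
violated soft preferences: none

1. footer.x = 71  [banner.left = footer.left]
2. footer.w = 130  [banner.w = footer.w]
3. footer.y = 233  [footer.top = banner.bottom + 5]
4. footer.h = 71  [form.top = footer.bottom + 9]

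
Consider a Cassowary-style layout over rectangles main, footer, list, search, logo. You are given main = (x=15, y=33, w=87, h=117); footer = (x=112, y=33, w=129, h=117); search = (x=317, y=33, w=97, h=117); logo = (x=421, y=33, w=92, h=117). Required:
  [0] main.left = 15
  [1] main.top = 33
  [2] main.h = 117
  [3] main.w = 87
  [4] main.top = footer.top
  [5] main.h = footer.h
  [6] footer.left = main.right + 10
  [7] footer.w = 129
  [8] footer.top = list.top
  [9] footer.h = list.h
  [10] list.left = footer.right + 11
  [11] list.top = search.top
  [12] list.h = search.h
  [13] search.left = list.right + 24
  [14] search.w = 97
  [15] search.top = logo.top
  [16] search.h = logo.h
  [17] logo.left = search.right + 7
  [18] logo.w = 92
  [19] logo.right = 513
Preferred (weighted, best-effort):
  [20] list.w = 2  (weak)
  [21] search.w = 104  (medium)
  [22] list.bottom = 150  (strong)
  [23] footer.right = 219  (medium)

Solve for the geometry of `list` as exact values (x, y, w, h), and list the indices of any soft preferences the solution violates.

list = (x=252, y=33, w=41, h=117)
violated soft preferences: 20, 21, 23

1. list.y = 33  [footer.top = list.top]
2. list.h = 117  [footer.h = list.h]
3. list.x = 252  [list.left = footer.right + 11]
4. list.w = 41  [search.left = list.right + 24]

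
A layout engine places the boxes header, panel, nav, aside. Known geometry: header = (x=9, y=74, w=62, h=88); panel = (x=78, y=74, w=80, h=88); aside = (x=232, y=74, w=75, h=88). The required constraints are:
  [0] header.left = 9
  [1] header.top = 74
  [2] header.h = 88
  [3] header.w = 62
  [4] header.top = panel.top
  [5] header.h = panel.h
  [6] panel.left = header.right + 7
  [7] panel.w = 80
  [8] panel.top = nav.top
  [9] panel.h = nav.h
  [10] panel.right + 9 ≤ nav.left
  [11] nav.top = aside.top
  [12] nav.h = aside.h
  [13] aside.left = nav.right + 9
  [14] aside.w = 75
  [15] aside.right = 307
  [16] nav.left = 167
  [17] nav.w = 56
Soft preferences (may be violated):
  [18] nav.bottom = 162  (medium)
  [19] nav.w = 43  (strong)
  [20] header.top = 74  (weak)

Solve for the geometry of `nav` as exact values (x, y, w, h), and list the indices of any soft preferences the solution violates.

1. nav.y = 74  [panel.top = nav.top]
2. nav.h = 88  [panel.h = nav.h]
3. nav.x = 167  [nav.left = 167]
4. nav.w = 56  [nav.w = 56]

nav = (x=167, y=74, w=56, h=88)
violated soft preferences: 19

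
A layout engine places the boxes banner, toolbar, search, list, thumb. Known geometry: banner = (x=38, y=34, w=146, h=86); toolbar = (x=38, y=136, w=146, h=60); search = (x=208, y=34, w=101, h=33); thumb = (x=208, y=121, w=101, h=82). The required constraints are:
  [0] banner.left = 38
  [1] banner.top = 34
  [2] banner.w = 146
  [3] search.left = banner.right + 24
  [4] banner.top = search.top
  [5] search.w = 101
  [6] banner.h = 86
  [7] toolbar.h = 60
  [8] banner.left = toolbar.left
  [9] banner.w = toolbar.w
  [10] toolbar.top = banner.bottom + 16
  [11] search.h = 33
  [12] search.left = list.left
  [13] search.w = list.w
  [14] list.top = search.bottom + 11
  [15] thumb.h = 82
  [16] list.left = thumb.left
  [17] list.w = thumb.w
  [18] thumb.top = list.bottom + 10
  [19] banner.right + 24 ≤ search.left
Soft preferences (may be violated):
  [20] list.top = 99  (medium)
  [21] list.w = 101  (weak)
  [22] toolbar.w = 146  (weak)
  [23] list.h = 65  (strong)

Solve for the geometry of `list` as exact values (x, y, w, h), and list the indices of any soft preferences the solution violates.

list = (x=208, y=78, w=101, h=33)
violated soft preferences: 20, 23

1. list.x = 208  [search.left = list.left]
2. list.w = 101  [search.w = list.w]
3. list.y = 78  [list.top = search.bottom + 11]
4. list.h = 33  [thumb.top = list.bottom + 10]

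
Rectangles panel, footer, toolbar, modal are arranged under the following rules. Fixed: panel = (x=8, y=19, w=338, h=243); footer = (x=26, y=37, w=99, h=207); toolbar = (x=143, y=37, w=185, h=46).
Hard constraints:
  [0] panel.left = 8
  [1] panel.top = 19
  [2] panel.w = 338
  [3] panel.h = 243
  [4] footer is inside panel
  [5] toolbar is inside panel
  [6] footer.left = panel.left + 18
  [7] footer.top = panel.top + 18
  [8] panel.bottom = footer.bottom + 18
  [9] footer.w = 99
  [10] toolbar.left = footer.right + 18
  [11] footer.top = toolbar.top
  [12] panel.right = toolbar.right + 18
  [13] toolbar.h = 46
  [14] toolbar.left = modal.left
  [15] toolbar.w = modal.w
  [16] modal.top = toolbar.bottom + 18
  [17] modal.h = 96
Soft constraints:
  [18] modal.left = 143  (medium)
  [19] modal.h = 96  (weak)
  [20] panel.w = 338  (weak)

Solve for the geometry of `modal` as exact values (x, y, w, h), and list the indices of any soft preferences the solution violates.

1. modal.x = 143  [toolbar.left = modal.left]
2. modal.w = 185  [toolbar.w = modal.w]
3. modal.y = 101  [modal.top = toolbar.bottom + 18]
4. modal.h = 96  [modal.h = 96]

modal = (x=143, y=101, w=185, h=96)
violated soft preferences: none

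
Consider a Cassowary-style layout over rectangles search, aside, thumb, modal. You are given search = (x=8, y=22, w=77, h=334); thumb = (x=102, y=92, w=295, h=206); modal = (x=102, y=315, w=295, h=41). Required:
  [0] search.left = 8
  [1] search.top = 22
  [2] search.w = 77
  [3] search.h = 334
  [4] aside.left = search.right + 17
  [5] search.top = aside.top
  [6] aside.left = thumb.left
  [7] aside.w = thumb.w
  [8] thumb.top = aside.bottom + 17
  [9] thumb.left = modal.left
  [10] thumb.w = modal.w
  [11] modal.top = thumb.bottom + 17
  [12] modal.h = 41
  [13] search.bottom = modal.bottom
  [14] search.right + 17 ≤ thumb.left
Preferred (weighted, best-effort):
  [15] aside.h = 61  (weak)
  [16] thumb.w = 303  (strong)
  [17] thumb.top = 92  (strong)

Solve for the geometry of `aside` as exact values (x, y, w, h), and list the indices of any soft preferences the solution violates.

1. aside.x = 102  [aside.left = search.right + 17]
2. aside.y = 22  [search.top = aside.top]
3. aside.w = 295  [aside.w = thumb.w]
4. aside.h = 53  [thumb.top = aside.bottom + 17]

aside = (x=102, y=22, w=295, h=53)
violated soft preferences: 15, 16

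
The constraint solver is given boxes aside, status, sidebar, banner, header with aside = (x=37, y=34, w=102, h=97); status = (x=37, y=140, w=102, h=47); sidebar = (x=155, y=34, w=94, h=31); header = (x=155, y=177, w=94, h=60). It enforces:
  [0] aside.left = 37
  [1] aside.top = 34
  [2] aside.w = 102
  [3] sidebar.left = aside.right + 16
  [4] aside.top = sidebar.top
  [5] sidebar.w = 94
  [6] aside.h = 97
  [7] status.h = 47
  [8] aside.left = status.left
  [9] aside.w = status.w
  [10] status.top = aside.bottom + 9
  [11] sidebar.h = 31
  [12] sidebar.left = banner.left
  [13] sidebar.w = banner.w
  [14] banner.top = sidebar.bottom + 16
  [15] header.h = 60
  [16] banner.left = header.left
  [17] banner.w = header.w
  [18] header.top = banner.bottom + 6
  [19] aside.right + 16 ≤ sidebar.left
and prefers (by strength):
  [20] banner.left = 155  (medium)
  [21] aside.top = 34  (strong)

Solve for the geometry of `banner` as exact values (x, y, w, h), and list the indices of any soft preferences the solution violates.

1. banner.x = 155  [sidebar.left = banner.left]
2. banner.w = 94  [sidebar.w = banner.w]
3. banner.y = 81  [banner.top = sidebar.bottom + 16]
4. banner.h = 90  [header.top = banner.bottom + 6]

banner = (x=155, y=81, w=94, h=90)
violated soft preferences: none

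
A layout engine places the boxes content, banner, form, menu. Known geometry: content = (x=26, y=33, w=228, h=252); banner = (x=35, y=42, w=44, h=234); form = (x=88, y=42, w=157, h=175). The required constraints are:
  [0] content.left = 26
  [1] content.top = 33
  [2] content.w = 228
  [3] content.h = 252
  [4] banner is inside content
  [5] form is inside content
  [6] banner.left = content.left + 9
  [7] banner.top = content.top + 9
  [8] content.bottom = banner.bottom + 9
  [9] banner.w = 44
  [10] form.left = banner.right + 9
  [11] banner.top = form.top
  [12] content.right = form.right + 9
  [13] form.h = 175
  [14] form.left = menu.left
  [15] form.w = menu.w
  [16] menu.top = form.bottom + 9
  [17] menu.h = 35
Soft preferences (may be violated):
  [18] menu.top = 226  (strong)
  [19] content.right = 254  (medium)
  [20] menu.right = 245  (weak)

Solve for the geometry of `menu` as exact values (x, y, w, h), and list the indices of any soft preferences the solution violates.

menu = (x=88, y=226, w=157, h=35)
violated soft preferences: none

1. menu.x = 88  [form.left = menu.left]
2. menu.w = 157  [form.w = menu.w]
3. menu.y = 226  [menu.top = form.bottom + 9]
4. menu.h = 35  [menu.h = 35]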